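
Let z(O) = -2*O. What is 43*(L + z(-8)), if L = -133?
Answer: -5031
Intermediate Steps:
43*(L + z(-8)) = 43*(-133 - 2*(-8)) = 43*(-133 + 16) = 43*(-117) = -5031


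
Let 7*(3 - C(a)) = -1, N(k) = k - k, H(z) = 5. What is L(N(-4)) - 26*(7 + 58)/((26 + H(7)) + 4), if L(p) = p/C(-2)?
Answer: -338/7 ≈ -48.286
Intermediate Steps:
N(k) = 0
C(a) = 22/7 (C(a) = 3 - ⅐*(-1) = 3 + ⅐ = 22/7)
L(p) = 7*p/22 (L(p) = p/(22/7) = p*(7/22) = 7*p/22)
L(N(-4)) - 26*(7 + 58)/((26 + H(7)) + 4) = (7/22)*0 - 26*(7 + 58)/((26 + 5) + 4) = 0 - 1690/(31 + 4) = 0 - 1690/35 = 0 - 26*13/7 = 0 - 338/7 = -338/7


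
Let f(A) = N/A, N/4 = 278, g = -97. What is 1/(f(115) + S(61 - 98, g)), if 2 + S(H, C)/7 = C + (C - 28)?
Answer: -115/179208 ≈ -0.00064171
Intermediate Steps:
N = 1112 (N = 4*278 = 1112)
f(A) = 1112/A
S(H, C) = -210 + 14*C (S(H, C) = -14 + 7*(C + (C - 28)) = -14 + 7*(C + (-28 + C)) = -14 + 7*(-28 + 2*C) = -14 + (-196 + 14*C) = -210 + 14*C)
1/(f(115) + S(61 - 98, g)) = 1/(1112/115 + (-210 + 14*(-97))) = 1/(1112*(1/115) + (-210 - 1358)) = 1/(1112/115 - 1568) = 1/(-179208/115) = -115/179208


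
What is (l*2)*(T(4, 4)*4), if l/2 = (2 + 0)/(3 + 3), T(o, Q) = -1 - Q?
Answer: -80/3 ≈ -26.667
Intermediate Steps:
l = 2/3 (l = 2*((2 + 0)/(3 + 3)) = 2*(2/6) = 2*(2*(1/6)) = 2*(1/3) = 2/3 ≈ 0.66667)
(l*2)*(T(4, 4)*4) = ((2/3)*2)*((-1 - 1*4)*4) = 4*((-1 - 4)*4)/3 = 4*(-5*4)/3 = (4/3)*(-20) = -80/3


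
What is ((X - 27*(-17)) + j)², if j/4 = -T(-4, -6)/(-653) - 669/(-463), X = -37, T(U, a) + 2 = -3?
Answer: 16725014079951076/91408870921 ≈ 1.8297e+5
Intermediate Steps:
T(U, a) = -5 (T(U, a) = -2 - 3 = -5)
j = 1738168/302339 (j = 4*(-1*(-5)/(-653) - 669/(-463)) = 4*(5*(-1/653) - 669*(-1/463)) = 4*(-5/653 + 669/463) = 4*(434542/302339) = 1738168/302339 ≈ 5.7491)
((X - 27*(-17)) + j)² = ((-37 - 27*(-17)) + 1738168/302339)² = ((-37 - 1*(-459)) + 1738168/302339)² = ((-37 + 459) + 1738168/302339)² = (422 + 1738168/302339)² = (129325226/302339)² = 16725014079951076/91408870921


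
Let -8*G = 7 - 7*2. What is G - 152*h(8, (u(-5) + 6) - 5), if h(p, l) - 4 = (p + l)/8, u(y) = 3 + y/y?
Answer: -6833/8 ≈ -854.13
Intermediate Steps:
u(y) = 4 (u(y) = 3 + 1 = 4)
G = 7/8 (G = -(7 - 7*2)/8 = -(7 - 14)/8 = -⅛*(-7) = 7/8 ≈ 0.87500)
h(p, l) = 4 + l/8 + p/8 (h(p, l) = 4 + (p + l)/8 = 4 + (l + p)*(⅛) = 4 + (l/8 + p/8) = 4 + l/8 + p/8)
G - 152*h(8, (u(-5) + 6) - 5) = 7/8 - 152*(4 + ((4 + 6) - 5)/8 + (⅛)*8) = 7/8 - 152*(4 + (10 - 5)/8 + 1) = 7/8 - 152*(4 + (⅛)*5 + 1) = 7/8 - 152*(4 + 5/8 + 1) = 7/8 - 152*45/8 = 7/8 - 855 = -6833/8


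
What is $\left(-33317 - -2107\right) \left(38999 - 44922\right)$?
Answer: $184856830$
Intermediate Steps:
$\left(-33317 - -2107\right) \left(38999 - 44922\right) = \left(-33317 + 2107\right) \left(-5923\right) = \left(-31210\right) \left(-5923\right) = 184856830$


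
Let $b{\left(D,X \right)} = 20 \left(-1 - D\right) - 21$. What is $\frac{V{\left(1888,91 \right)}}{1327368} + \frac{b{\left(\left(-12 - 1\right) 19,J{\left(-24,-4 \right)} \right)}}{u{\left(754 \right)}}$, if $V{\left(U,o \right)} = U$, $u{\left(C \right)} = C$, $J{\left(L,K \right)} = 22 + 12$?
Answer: $\frac{813024923}{125104434} \approx 6.4988$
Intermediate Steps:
$J{\left(L,K \right)} = 34$
$b{\left(D,X \right)} = -41 - 20 D$ ($b{\left(D,X \right)} = \left(-20 - 20 D\right) - 21 = -41 - 20 D$)
$\frac{V{\left(1888,91 \right)}}{1327368} + \frac{b{\left(\left(-12 - 1\right) 19,J{\left(-24,-4 \right)} \right)}}{u{\left(754 \right)}} = \frac{1888}{1327368} + \frac{-41 - 20 \left(-12 - 1\right) 19}{754} = 1888 \cdot \frac{1}{1327368} + \left(-41 - 20 \left(\left(-13\right) 19\right)\right) \frac{1}{754} = \frac{236}{165921} + \left(-41 - -4940\right) \frac{1}{754} = \frac{236}{165921} + \left(-41 + 4940\right) \frac{1}{754} = \frac{236}{165921} + 4899 \cdot \frac{1}{754} = \frac{236}{165921} + \frac{4899}{754} = \frac{813024923}{125104434}$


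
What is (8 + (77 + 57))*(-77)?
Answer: -10934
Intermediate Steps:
(8 + (77 + 57))*(-77) = (8 + 134)*(-77) = 142*(-77) = -10934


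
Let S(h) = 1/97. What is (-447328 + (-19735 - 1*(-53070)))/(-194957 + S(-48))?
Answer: 40157321/18910828 ≈ 2.1235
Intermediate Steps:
S(h) = 1/97
(-447328 + (-19735 - 1*(-53070)))/(-194957 + S(-48)) = (-447328 + (-19735 - 1*(-53070)))/(-194957 + 1/97) = (-447328 + (-19735 + 53070))/(-18910828/97) = (-447328 + 33335)*(-97/18910828) = -413993*(-97/18910828) = 40157321/18910828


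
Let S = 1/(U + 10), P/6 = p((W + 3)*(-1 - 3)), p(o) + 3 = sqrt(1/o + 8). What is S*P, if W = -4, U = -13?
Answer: 6 - sqrt(33) ≈ 0.25544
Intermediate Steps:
p(o) = -3 + sqrt(8 + 1/o) (p(o) = -3 + sqrt(1/o + 8) = -3 + sqrt(8 + 1/o))
P = -18 + 3*sqrt(33) (P = 6*(-3 + sqrt(8 + 1/((-4 + 3)*(-1 - 3)))) = 6*(-3 + sqrt(8 + 1/(-1*(-4)))) = 6*(-3 + sqrt(8 + 1/4)) = 6*(-3 + sqrt(33/4)) = 6*(-3 + sqrt(33)/2) = -18 + 3*sqrt(33) ≈ -0.76631)
S = -1/3 (S = 1/(-13 + 10) = 1/(-3) = -1/3 ≈ -0.33333)
S*P = -(-18 + 3*sqrt(33))/3 = 6 - sqrt(33)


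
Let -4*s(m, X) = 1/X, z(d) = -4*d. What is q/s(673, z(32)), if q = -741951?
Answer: -379878912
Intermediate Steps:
s(m, X) = -1/(4*X)
q/s(673, z(32)) = -741951/((-1/(4*((-4*32))))) = -741951/((-¼/(-128))) = -741951/((-¼*(-1/128))) = -741951/1/512 = -741951*512 = -379878912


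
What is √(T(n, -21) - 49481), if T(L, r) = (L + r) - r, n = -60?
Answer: I*√49541 ≈ 222.58*I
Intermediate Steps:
T(L, r) = L
√(T(n, -21) - 49481) = √(-60 - 49481) = √(-49541) = I*√49541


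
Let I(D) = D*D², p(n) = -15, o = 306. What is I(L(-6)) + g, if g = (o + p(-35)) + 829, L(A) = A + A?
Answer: -608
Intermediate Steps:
L(A) = 2*A
I(D) = D³
g = 1120 (g = (306 - 15) + 829 = 291 + 829 = 1120)
I(L(-6)) + g = (2*(-6))³ + 1120 = (-12)³ + 1120 = -1728 + 1120 = -608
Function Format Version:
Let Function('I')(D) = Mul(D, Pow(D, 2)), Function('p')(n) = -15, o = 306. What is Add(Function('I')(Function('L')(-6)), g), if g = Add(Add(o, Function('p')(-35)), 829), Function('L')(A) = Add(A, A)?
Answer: -608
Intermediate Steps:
Function('L')(A) = Mul(2, A)
Function('I')(D) = Pow(D, 3)
g = 1120 (g = Add(Add(306, -15), 829) = Add(291, 829) = 1120)
Add(Function('I')(Function('L')(-6)), g) = Add(Pow(Mul(2, -6), 3), 1120) = Add(Pow(-12, 3), 1120) = Add(-1728, 1120) = -608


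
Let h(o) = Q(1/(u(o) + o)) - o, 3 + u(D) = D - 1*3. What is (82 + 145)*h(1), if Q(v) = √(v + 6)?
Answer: -227 + 227*√23/2 ≈ 317.33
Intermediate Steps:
u(D) = -6 + D (u(D) = -3 + (D - 1*3) = -3 + (D - 3) = -3 + (-3 + D) = -6 + D)
Q(v) = √(6 + v)
h(o) = √(6 + 1/(-6 + 2*o)) - o (h(o) = √(6 + 1/((-6 + o) + o)) - o = √(6 + 1/(-6 + 2*o)) - o)
(82 + 145)*h(1) = (82 + 145)*(-1*1 + √2*√((-35 + 12*1)/(-3 + 1))/2) = 227*(-1 + √2*√((-35 + 12)/(-2))/2) = 227*(-1 + √2*√(-½*(-23))/2) = 227*(-1 + √2*√(23/2)/2) = 227*(-1 + √2*(√46/2)/2) = 227*(-1 + √23/2) = -227 + 227*√23/2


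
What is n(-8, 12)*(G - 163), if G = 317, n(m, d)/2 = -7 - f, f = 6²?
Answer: -13244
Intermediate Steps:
f = 36
n(m, d) = -86 (n(m, d) = 2*(-7 - 1*36) = 2*(-7 - 36) = 2*(-43) = -86)
n(-8, 12)*(G - 163) = -86*(317 - 163) = -86*154 = -13244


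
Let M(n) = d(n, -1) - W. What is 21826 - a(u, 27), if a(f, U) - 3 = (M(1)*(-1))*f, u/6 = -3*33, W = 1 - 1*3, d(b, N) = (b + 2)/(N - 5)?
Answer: 20932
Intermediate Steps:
d(b, N) = (2 + b)/(-5 + N)
W = -2 (W = 1 - 3 = -2)
u = -594 (u = 6*(-3*33) = 6*(-99) = -594)
M(n) = 5/3 - n/6 (M(n) = (2 + n)/(-5 - 1) - 1*(-2) = (2 + n)/(-6) + 2 = -(2 + n)/6 + 2 = (-⅓ - n/6) + 2 = 5/3 - n/6)
a(f, U) = 3 - 3*f/2 (a(f, U) = 3 + ((5/3 - ⅙*1)*(-1))*f = 3 + ((5/3 - ⅙)*(-1))*f = 3 + ((3/2)*(-1))*f = 3 - 3*f/2)
21826 - a(u, 27) = 21826 - (3 - 3/2*(-594)) = 21826 - (3 + 891) = 21826 - 1*894 = 21826 - 894 = 20932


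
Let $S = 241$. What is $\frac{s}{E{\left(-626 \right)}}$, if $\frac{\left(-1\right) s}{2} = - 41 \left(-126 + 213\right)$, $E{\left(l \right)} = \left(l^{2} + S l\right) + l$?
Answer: $\frac{1189}{40064} \approx 0.029678$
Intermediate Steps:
$E{\left(l \right)} = l^{2} + 242 l$ ($E{\left(l \right)} = \left(l^{2} + 241 l\right) + l = l^{2} + 242 l$)
$s = 7134$ ($s = - 2 \left(- 41 \left(-126 + 213\right)\right) = - 2 \left(\left(-41\right) 87\right) = \left(-2\right) \left(-3567\right) = 7134$)
$\frac{s}{E{\left(-626 \right)}} = \frac{7134}{\left(-626\right) \left(242 - 626\right)} = \frac{7134}{\left(-626\right) \left(-384\right)} = \frac{7134}{240384} = 7134 \cdot \frac{1}{240384} = \frac{1189}{40064}$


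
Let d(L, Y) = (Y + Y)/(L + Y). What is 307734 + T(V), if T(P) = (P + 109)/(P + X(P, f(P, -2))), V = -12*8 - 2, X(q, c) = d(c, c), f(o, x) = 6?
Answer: 29850187/97 ≈ 3.0773e+5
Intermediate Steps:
d(L, Y) = 2*Y/(L + Y) (d(L, Y) = (2*Y)/(L + Y) = 2*Y/(L + Y))
X(q, c) = 1 (X(q, c) = 2*c/(c + c) = 2*c/((2*c)) = 2*c*(1/(2*c)) = 1)
V = -98 (V = -96 - 2 = -98)
T(P) = (109 + P)/(1 + P) (T(P) = (P + 109)/(P + 1) = (109 + P)/(1 + P))
307734 + T(V) = 307734 + (109 - 98)/(1 - 98) = 307734 + 11/(-97) = 307734 - 1/97*11 = 307734 - 11/97 = 29850187/97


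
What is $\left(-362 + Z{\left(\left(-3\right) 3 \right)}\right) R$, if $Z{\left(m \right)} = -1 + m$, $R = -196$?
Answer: $72912$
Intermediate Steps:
$\left(-362 + Z{\left(\left(-3\right) 3 \right)}\right) R = \left(-362 - 10\right) \left(-196\right) = \left(-372\right) \left(-196\right) = 72912$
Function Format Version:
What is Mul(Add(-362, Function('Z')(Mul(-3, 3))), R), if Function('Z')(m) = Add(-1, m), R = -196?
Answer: 72912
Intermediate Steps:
Mul(Add(-362, Function('Z')(Mul(-3, 3))), R) = Mul(Add(-362, Add(-1, Mul(-3, 3))), -196) = Mul(Add(-362, Add(-1, -9)), -196) = Mul(Add(-362, -10), -196) = Mul(-372, -196) = 72912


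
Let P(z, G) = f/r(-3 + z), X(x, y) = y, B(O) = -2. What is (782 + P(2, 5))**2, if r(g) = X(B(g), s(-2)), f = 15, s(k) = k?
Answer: 2399401/4 ≈ 5.9985e+5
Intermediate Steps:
r(g) = -2
P(z, G) = -15/2 (P(z, G) = 15/(-2) = 15*(-1/2) = -15/2)
(782 + P(2, 5))**2 = (782 - 15/2)**2 = (1549/2)**2 = 2399401/4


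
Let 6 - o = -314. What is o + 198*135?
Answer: 27050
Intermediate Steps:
o = 320 (o = 6 - 1*(-314) = 6 + 314 = 320)
o + 198*135 = 320 + 198*135 = 320 + 26730 = 27050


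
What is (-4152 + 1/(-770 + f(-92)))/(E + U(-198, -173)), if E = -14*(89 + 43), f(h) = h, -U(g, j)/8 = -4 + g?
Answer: 3579025/199984 ≈ 17.897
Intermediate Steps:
U(g, j) = 32 - 8*g (U(g, j) = -8*(-4 + g) = 32 - 8*g)
E = -1848 (E = -14*132 = -1848)
(-4152 + 1/(-770 + f(-92)))/(E + U(-198, -173)) = (-4152 + 1/(-770 - 92))/(-1848 + (32 - 8*(-198))) = (-4152 + 1/(-862))/(-1848 + (32 + 1584)) = (-4152 - 1/862)/(-1848 + 1616) = -3579025/862/(-232) = -3579025/862*(-1/232) = 3579025/199984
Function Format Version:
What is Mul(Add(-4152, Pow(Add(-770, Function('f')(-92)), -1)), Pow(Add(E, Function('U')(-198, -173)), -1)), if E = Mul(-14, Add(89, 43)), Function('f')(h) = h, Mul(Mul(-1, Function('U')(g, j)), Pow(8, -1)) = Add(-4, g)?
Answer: Rational(3579025, 199984) ≈ 17.897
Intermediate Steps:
Function('U')(g, j) = Add(32, Mul(-8, g)) (Function('U')(g, j) = Mul(-8, Add(-4, g)) = Add(32, Mul(-8, g)))
E = -1848 (E = Mul(-14, 132) = -1848)
Mul(Add(-4152, Pow(Add(-770, Function('f')(-92)), -1)), Pow(Add(E, Function('U')(-198, -173)), -1)) = Mul(Add(-4152, Pow(Add(-770, -92), -1)), Pow(Add(-1848, Add(32, Mul(-8, -198))), -1)) = Mul(Add(-4152, Pow(-862, -1)), Pow(Add(-1848, Add(32, 1584)), -1)) = Mul(Add(-4152, Rational(-1, 862)), Pow(Add(-1848, 1616), -1)) = Mul(Rational(-3579025, 862), Pow(-232, -1)) = Mul(Rational(-3579025, 862), Rational(-1, 232)) = Rational(3579025, 199984)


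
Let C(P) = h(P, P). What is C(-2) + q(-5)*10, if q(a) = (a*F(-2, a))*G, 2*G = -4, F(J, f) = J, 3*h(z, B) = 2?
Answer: -598/3 ≈ -199.33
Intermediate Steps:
h(z, B) = ⅔ (h(z, B) = (⅓)*2 = ⅔)
G = -2 (G = (½)*(-4) = -2)
C(P) = ⅔
q(a) = 4*a (q(a) = (a*(-2))*(-2) = -2*a*(-2) = 4*a)
C(-2) + q(-5)*10 = ⅔ + (4*(-5))*10 = ⅔ - 20*10 = ⅔ - 200 = -598/3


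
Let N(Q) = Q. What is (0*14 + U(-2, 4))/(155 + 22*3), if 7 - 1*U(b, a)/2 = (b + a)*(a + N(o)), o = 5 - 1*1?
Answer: -18/221 ≈ -0.081448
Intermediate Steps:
o = 4 (o = 5 - 1 = 4)
U(b, a) = 14 - 2*(4 + a)*(a + b) (U(b, a) = 14 - 2*(b + a)*(a + 4) = 14 - 2*(a + b)*(4 + a) = 14 - 2*(4 + a)*(a + b))
(0*14 + U(-2, 4))/(155 + 22*3) = (0*14 + (14 - 8*4 - 8*(-2) - 2*4² - 2*4*(-2)))/(155 + 22*3) = (0 + (14 - 32 + 16 - 2*16 + 16))/(155 + 66) = (0 + (14 - 32 + 16 - 32 + 16))/221 = (0 - 18)/221 = (1/221)*(-18) = -18/221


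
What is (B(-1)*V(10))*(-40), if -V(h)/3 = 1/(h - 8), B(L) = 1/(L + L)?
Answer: -30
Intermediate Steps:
B(L) = 1/(2*L)
V(h) = -3/(-8 + h) (V(h) = -3/(h - 8) = -3/(-8 + h))
(B(-1)*V(10))*(-40) = (((½)/(-1))*(-3/(-8 + 10)))*(-40) = (((½)*(-1))*(-3/2))*(-40) = -(-3)/(2*2)*(-40) = -½*(-3/2)*(-40) = (¾)*(-40) = -30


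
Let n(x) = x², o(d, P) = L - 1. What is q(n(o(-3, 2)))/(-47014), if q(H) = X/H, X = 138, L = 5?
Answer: -69/376112 ≈ -0.00018346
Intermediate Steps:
o(d, P) = 4 (o(d, P) = 5 - 1 = 4)
q(H) = 138/H
q(n(o(-3, 2)))/(-47014) = (138/(4²))/(-47014) = (138/16)*(-1/47014) = (138*(1/16))*(-1/47014) = (69/8)*(-1/47014) = -69/376112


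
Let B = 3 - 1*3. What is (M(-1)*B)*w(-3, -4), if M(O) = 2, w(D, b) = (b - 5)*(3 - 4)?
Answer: 0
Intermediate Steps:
w(D, b) = 5 - b (w(D, b) = (-5 + b)*(-1) = 5 - b)
B = 0 (B = 3 - 3 = 0)
(M(-1)*B)*w(-3, -4) = (2*0)*(5 - 1*(-4)) = 0*(5 + 4) = 0*9 = 0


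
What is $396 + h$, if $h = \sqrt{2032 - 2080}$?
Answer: $396 + 4 i \sqrt{3} \approx 396.0 + 6.9282 i$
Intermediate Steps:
$h = 4 i \sqrt{3}$ ($h = \sqrt{-48} = 4 i \sqrt{3} \approx 6.9282 i$)
$396 + h = 396 + 4 i \sqrt{3}$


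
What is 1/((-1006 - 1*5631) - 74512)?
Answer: -1/81149 ≈ -1.2323e-5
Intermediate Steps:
1/((-1006 - 1*5631) - 74512) = 1/((-1006 - 5631) - 74512) = 1/(-6637 - 74512) = 1/(-81149) = -1/81149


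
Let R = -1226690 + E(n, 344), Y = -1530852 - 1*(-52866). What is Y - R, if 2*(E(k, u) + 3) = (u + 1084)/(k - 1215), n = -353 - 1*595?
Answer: -25883145/103 ≈ -2.5129e+5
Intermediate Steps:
n = -948 (n = -353 - 595 = -948)
Y = -1477986 (Y = -1530852 + 52866 = -1477986)
E(k, u) = -3 + (1084 + u)/(2*(-1215 + k)) (E(k, u) = -3 + ((u + 1084)/(k - 1215))/2 = -3 + ((1084 + u)/(-1215 + k))/2 = -3 + (1084 + u)/(2*(-1215 + k)))
R = -126349413/103 (R = -1226690 + (8374 + 344 - 6*(-948))/(2*(-1215 - 948)) = -1226690 + (½)*(8374 + 344 + 5688)/(-2163) = -1226690 + (½)*(-1/2163)*14406 = -1226690 - 343/103 = -126349413/103 ≈ -1.2267e+6)
Y - R = -1477986 - 1*(-126349413/103) = -1477986 + 126349413/103 = -25883145/103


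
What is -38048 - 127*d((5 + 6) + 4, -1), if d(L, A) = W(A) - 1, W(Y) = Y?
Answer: -37794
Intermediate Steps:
d(L, A) = -1 + A (d(L, A) = A - 1 = -1 + A)
-38048 - 127*d((5 + 6) + 4, -1) = -38048 - 127*(-1 - 1) = -38048 - 127*(-2) = -38048 - 1*(-254) = -38048 + 254 = -37794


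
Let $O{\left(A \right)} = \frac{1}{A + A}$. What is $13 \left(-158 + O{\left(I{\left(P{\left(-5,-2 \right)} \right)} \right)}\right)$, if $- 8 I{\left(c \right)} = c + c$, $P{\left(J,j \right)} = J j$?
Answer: $- \frac{10283}{5} \approx -2056.6$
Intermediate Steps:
$I{\left(c \right)} = - \frac{c}{4}$ ($I{\left(c \right)} = - \frac{c + c}{8} = - \frac{2 c}{8} = - \frac{c}{4}$)
$O{\left(A \right)} = \frac{1}{2 A}$
$13 \left(-158 + O{\left(I{\left(P{\left(-5,-2 \right)} \right)} \right)}\right) = 13 \left(-158 + \frac{1}{2 \left(- \frac{\left(-5\right) \left(-2\right)}{4}\right)}\right) = 13 \left(-158 + \frac{1}{2 \left(\left(- \frac{1}{4}\right) 10\right)}\right) = 13 \left(-158 + \frac{1}{2 \left(- \frac{5}{2}\right)}\right) = 13 \left(-158 + \frac{1}{2} \left(- \frac{2}{5}\right)\right) = 13 \left(-158 - \frac{1}{5}\right) = 13 \left(- \frac{791}{5}\right) = - \frac{10283}{5}$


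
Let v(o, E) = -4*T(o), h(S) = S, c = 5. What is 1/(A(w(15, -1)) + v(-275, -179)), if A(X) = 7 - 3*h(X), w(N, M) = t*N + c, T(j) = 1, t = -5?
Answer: 1/213 ≈ 0.0046948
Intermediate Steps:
w(N, M) = 5 - 5*N (w(N, M) = -5*N + 5 = 5 - 5*N)
A(X) = 7 - 3*X
v(o, E) = -4 (v(o, E) = -4*1 = -4)
1/(A(w(15, -1)) + v(-275, -179)) = 1/((7 - 3*(5 - 5*15)) - 4) = 1/((7 - 3*(5 - 75)) - 4) = 1/((7 - 3*(-70)) - 4) = 1/((7 + 210) - 4) = 1/(217 - 4) = 1/213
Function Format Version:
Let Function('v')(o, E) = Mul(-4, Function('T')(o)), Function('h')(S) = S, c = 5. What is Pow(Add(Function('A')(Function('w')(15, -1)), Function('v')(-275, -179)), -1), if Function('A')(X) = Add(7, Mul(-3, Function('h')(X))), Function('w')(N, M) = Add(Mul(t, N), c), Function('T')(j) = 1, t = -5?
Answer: Rational(1, 213) ≈ 0.0046948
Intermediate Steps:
Function('w')(N, M) = Add(5, Mul(-5, N)) (Function('w')(N, M) = Add(Mul(-5, N), 5) = Add(5, Mul(-5, N)))
Function('A')(X) = Add(7, Mul(-3, X))
Function('v')(o, E) = -4 (Function('v')(o, E) = Mul(-4, 1) = -4)
Pow(Add(Function('A')(Function('w')(15, -1)), Function('v')(-275, -179)), -1) = Pow(Add(Add(7, Mul(-3, Add(5, Mul(-5, 15)))), -4), -1) = Pow(Add(Add(7, Mul(-3, Add(5, -75))), -4), -1) = Pow(Add(Add(7, Mul(-3, -70)), -4), -1) = Pow(Add(Add(7, 210), -4), -1) = Pow(Add(217, -4), -1) = Pow(213, -1) = Rational(1, 213)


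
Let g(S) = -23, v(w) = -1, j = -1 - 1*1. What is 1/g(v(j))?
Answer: -1/23 ≈ -0.043478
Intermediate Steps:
j = -2 (j = -1 - 1 = -2)
1/g(v(j)) = 1/(-23) = -1/23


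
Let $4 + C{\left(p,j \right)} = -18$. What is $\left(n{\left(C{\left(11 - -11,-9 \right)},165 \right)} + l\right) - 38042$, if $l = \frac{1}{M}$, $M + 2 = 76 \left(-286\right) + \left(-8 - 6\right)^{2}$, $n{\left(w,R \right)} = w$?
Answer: $- \frac{819974689}{21542} \approx -38064.0$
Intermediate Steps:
$C{\left(p,j \right)} = -22$ ($C{\left(p,j \right)} = -4 - 18 = -22$)
$M = -21542$ ($M = -2 + \left(76 \left(-286\right) + \left(-8 - 6\right)^{2}\right) = -2 - \left(21736 - \left(-14\right)^{2}\right) = -2 + \left(-21736 + 196\right) = -2 - 21540 = -21542$)
$l = - \frac{1}{21542}$ ($l = \frac{1}{-21542} = - \frac{1}{21542} \approx -4.6421 \cdot 10^{-5}$)
$\left(n{\left(C{\left(11 - -11,-9 \right)},165 \right)} + l\right) - 38042 = \left(-22 - \frac{1}{21542}\right) - 38042 = - \frac{473925}{21542} - 38042 = - \frac{819974689}{21542}$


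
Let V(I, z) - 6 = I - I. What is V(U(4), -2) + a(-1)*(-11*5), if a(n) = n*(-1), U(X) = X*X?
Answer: -49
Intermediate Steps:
U(X) = X²
V(I, z) = 6 (V(I, z) = 6 + (I - I) = 6 + 0 = 6)
a(n) = -n
V(U(4), -2) + a(-1)*(-11*5) = 6 + (-1*(-1))*(-11*5) = 6 + 1*(-55) = 6 - 55 = -49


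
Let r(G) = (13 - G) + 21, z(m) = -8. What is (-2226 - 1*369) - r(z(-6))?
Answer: -2637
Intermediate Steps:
r(G) = 34 - G
(-2226 - 1*369) - r(z(-6)) = (-2226 - 1*369) - (34 - 1*(-8)) = (-2226 - 369) - (34 + 8) = -2595 - 1*42 = -2595 - 42 = -2637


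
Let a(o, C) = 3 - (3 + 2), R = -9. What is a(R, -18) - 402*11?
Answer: -4424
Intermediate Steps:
a(o, C) = -2 (a(o, C) = 3 - 1*5 = 3 - 5 = -2)
a(R, -18) - 402*11 = -2 - 402*11 = -2 - 4422 = -4424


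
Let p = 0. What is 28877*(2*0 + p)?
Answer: 0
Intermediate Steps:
28877*(2*0 + p) = 28877*(2*0 + 0) = 28877*(0 + 0) = 28877*0 = 0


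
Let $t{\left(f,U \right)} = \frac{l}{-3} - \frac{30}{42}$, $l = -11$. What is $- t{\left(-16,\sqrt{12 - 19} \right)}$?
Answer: $- \frac{62}{21} \approx -2.9524$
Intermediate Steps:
$t{\left(f,U \right)} = \frac{62}{21}$ ($t{\left(f,U \right)} = - \frac{11}{-3} - \frac{30}{42} = \left(-11\right) \left(- \frac{1}{3}\right) - \frac{5}{7} = \frac{11}{3} - \frac{5}{7} = \frac{62}{21}$)
$- t{\left(-16,\sqrt{12 - 19} \right)} = \left(-1\right) \frac{62}{21} = - \frac{62}{21}$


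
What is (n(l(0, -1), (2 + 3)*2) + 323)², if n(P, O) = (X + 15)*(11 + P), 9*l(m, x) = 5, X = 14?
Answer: 35081929/81 ≈ 4.3311e+5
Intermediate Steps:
l(m, x) = 5/9 (l(m, x) = (⅑)*5 = 5/9)
n(P, O) = 319 + 29*P (n(P, O) = (14 + 15)*(11 + P) = 29*(11 + P) = 319 + 29*P)
(n(l(0, -1), (2 + 3)*2) + 323)² = ((319 + 29*(5/9)) + 323)² = ((319 + 145/9) + 323)² = (3016/9 + 323)² = (5923/9)² = 35081929/81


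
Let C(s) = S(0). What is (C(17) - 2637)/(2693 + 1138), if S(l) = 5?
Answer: -2632/3831 ≈ -0.68703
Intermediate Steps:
C(s) = 5
(C(17) - 2637)/(2693 + 1138) = (5 - 2637)/(2693 + 1138) = -2632/3831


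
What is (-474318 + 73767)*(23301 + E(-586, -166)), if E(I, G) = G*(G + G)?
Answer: -31408405563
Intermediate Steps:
E(I, G) = 2*G² (E(I, G) = G*(2*G) = 2*G²)
(-474318 + 73767)*(23301 + E(-586, -166)) = (-474318 + 73767)*(23301 + 2*(-166)²) = -400551*(23301 + 2*27556) = -400551*(23301 + 55112) = -400551*78413 = -31408405563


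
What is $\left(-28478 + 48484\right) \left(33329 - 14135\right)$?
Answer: $383995164$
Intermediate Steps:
$\left(-28478 + 48484\right) \left(33329 - 14135\right) = 20006 \cdot 19194 = 383995164$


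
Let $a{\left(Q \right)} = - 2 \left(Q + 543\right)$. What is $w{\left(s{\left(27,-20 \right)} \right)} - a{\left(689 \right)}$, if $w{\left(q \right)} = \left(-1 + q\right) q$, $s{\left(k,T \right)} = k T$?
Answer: $294604$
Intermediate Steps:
$s{\left(k,T \right)} = T k$
$a{\left(Q \right)} = -1086 - 2 Q$ ($a{\left(Q \right)} = - 2 \left(543 + Q\right) = -1086 - 2 Q$)
$w{\left(q \right)} = q \left(-1 + q\right)$
$w{\left(s{\left(27,-20 \right)} \right)} - a{\left(689 \right)} = \left(-20\right) 27 \left(-1 - 540\right) - \left(-1086 - 1378\right) = - 540 \left(-1 - 540\right) - \left(-1086 - 1378\right) = \left(-540\right) \left(-541\right) - -2464 = 292140 + 2464 = 294604$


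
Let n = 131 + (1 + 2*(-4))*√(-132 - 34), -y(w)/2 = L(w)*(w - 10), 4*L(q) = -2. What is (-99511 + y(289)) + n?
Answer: -99101 - 7*I*√166 ≈ -99101.0 - 90.189*I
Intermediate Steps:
L(q) = -½ (L(q) = (¼)*(-2) = -½)
y(w) = -10 + w (y(w) = -(-1)*(w - 10) = -(-1)*(-10 + w) = -2*(5 - w/2) = -10 + w)
n = 131 - 7*I*√166 (n = 131 + (1 - 8)*√(-166) = 131 - 7*I*√166 ≈ 131.0 - 90.189*I)
(-99511 + y(289)) + n = (-99511 + (-10 + 289)) + (131 - 7*I*√166) = (-99511 + 279) + (131 - 7*I*√166) = -99232 + (131 - 7*I*√166) = -99101 - 7*I*√166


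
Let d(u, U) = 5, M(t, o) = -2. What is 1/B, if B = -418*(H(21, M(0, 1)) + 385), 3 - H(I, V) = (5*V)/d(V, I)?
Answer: -1/163020 ≈ -6.1342e-6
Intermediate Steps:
H(I, V) = 3 - V (H(I, V) = 3 - 5*V/5 = 3 - V)
B = -163020 (B = -418*((3 - 1*(-2)) + 385) = -418*((3 + 2) + 385) = -418*(5 + 385) = -418*390 = -163020)
1/B = 1/(-163020) = -1/163020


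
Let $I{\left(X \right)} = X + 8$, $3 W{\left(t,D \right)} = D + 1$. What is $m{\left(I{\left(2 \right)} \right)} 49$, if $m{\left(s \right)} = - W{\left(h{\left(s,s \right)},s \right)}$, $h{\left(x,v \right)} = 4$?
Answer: $- \frac{539}{3} \approx -179.67$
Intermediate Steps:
$W{\left(t,D \right)} = \frac{1}{3} + \frac{D}{3}$ ($W{\left(t,D \right)} = \frac{D + 1}{3} = \frac{1 + D}{3} = \frac{1}{3} + \frac{D}{3}$)
$I{\left(X \right)} = 8 + X$
$m{\left(s \right)} = - \frac{1}{3} - \frac{s}{3}$ ($m{\left(s \right)} = - (\frac{1}{3} + \frac{s}{3}) = - \frac{1}{3} - \frac{s}{3}$)
$m{\left(I{\left(2 \right)} \right)} 49 = \left(- \frac{1}{3} - \frac{8 + 2}{3}\right) 49 = \left(- \frac{1}{3} - \frac{10}{3}\right) 49 = \left(- \frac{11}{3}\right) 49 = - \frac{539}{3}$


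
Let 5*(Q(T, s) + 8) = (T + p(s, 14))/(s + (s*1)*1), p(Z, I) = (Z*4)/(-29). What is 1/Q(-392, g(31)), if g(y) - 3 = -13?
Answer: -725/2968 ≈ -0.24427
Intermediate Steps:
g(y) = -10 (g(y) = 3 - 13 = -10)
p(Z, I) = -4*Z/29 (p(Z, I) = (4*Z)*(-1/29) = -4*Z/29)
Q(T, s) = -8 + (T - 4*s/29)/(10*s) (Q(T, s) = -8 + ((T - 4*s/29)/(s + (s*1)*1))/5 = -8 + ((T - 4*s/29)/(s + s*1))/5 = -8 + ((T - 4*s/29)/(s + s))/5 = -8 + ((T - 4*s/29)/((2*s)))/5 = -8 + ((T - 4*s/29)*(1/(2*s)))/5 = -8 + ((T - 4*s/29)/(2*s))/5 = -8 + (T - 4*s/29)/(10*s))
1/Q(-392, g(31)) = 1/(-1162/145 + (⅒)*(-392)/(-10)) = 1/(-1162/145 + (⅒)*(-392)*(-⅒)) = 1/(-1162/145 + 98/25) = 1/(-2968/725) = -725/2968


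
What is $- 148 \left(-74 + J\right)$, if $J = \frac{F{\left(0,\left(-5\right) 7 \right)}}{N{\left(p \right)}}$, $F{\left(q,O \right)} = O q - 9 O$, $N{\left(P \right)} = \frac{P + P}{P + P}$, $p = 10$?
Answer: $-35668$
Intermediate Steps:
$N{\left(P \right)} = 1$ ($N{\left(P \right)} = \frac{2 P}{2 P} = 2 P \frac{1}{2 P} = 1$)
$F{\left(q,O \right)} = - 9 O + O q$
$J = 315$ ($J = \frac{\left(-5\right) 7 \left(-9 + 0\right)}{1} = \left(-35\right) \left(-9\right) 1 = 315 \cdot 1 = 315$)
$- 148 \left(-74 + J\right) = - 148 \left(-74 + 315\right) = \left(-148\right) 241 = -35668$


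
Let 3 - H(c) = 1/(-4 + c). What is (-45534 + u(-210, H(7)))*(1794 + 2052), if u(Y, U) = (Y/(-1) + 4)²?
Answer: 1007652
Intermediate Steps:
H(c) = 3 - 1/(-4 + c)
u(Y, U) = (4 - Y)² (u(Y, U) = (Y*(-1) + 4)² = (-Y + 4)² = (4 - Y)²)
(-45534 + u(-210, H(7)))*(1794 + 2052) = (-45534 + (-4 - 210)²)*(1794 + 2052) = (-45534 + (-214)²)*3846 = (-45534 + 45796)*3846 = 262*3846 = 1007652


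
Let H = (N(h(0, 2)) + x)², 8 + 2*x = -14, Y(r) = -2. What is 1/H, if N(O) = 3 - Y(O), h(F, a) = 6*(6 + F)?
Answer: 1/36 ≈ 0.027778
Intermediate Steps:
h(F, a) = 36 + 6*F
x = -11 (x = -4 + (½)*(-14) = -4 - 7 = -11)
N(O) = 5 (N(O) = 3 - 1*(-2) = 3 + 2 = 5)
H = 36 (H = (5 - 11)² = (-6)² = 36)
1/H = 1/36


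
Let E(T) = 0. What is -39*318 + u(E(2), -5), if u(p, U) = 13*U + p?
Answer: -12467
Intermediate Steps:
u(p, U) = p + 13*U
-39*318 + u(E(2), -5) = -39*318 + (0 + 13*(-5)) = -12402 + (0 - 65) = -12402 - 65 = -12467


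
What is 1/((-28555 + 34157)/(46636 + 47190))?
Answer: 46913/2801 ≈ 16.749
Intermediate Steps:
1/((-28555 + 34157)/(46636 + 47190)) = 1/(5602/93826) = 1/(5602*(1/93826)) = 1/(2801/46913) = 46913/2801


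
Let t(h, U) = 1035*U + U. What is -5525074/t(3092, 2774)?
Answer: -2762537/1436932 ≈ -1.9225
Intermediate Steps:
t(h, U) = 1036*U
-5525074/t(3092, 2774) = -5525074/(1036*2774) = -5525074/2873864 = -5525074*1/2873864 = -2762537/1436932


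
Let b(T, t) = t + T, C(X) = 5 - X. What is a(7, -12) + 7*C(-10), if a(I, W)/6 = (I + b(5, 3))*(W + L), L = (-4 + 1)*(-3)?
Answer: -165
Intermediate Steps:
b(T, t) = T + t
L = 9 (L = -3*(-3) = 9)
a(I, W) = 6*(8 + I)*(9 + W) (a(I, W) = 6*((I + (5 + 3))*(W + 9)) = 6*((I + 8)*(9 + W)) = 6*((8 + I)*(9 + W)) = 6*(8 + I)*(9 + W))
a(7, -12) + 7*C(-10) = (432 + 48*(-12) + 54*7 + 6*7*(-12)) + 7*(5 - 1*(-10)) = (432 - 576 + 378 - 504) + 7*(5 + 10) = -270 + 7*15 = -270 + 105 = -165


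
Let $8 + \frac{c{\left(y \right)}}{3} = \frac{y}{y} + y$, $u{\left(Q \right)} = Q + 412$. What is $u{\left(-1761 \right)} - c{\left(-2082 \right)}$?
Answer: $4918$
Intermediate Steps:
$u{\left(Q \right)} = 412 + Q$
$c{\left(y \right)} = -21 + 3 y$ ($c{\left(y \right)} = -24 + 3 \left(\frac{y}{y} + y\right) = -24 + 3 \left(1 + y\right) = -24 + \left(3 + 3 y\right) = -21 + 3 y$)
$u{\left(-1761 \right)} - c{\left(-2082 \right)} = \left(412 - 1761\right) - \left(-21 + 3 \left(-2082\right)\right) = -1349 - \left(-21 - 6246\right) = -1349 - -6267 = -1349 + 6267 = 4918$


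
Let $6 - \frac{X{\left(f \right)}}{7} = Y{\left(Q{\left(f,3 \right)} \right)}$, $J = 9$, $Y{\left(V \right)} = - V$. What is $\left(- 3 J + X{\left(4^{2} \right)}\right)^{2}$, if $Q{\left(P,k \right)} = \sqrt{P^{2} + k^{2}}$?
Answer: $13210 + 210 \sqrt{265} \approx 16629.0$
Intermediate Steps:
$X{\left(f \right)} = 42 + 7 \sqrt{9 + f^{2}}$ ($X{\left(f \right)} = 42 - 7 \left(- \sqrt{f^{2} + 3^{2}}\right) = 42 - 7 \left(- \sqrt{f^{2} + 9}\right) = 42 - 7 \left(- \sqrt{9 + f^{2}}\right) = 42 + 7 \sqrt{9 + f^{2}}$)
$\left(- 3 J + X{\left(4^{2} \right)}\right)^{2} = \left(\left(-3\right) 9 + \left(42 + 7 \sqrt{9 + \left(4^{2}\right)^{2}}\right)\right)^{2} = \left(-27 + \left(42 + 7 \sqrt{9 + 16^{2}}\right)\right)^{2} = \left(-27 + \left(42 + 7 \sqrt{9 + 256}\right)\right)^{2} = \left(-27 + \left(42 + 7 \sqrt{265}\right)\right)^{2} = \left(15 + 7 \sqrt{265}\right)^{2}$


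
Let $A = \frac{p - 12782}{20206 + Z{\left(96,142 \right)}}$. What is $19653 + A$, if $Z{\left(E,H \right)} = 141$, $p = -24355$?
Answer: $\frac{399842454}{20347} \approx 19651.0$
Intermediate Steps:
$A = - \frac{37137}{20347}$ ($A = \frac{-24355 - 12782}{20206 + 141} = - \frac{37137}{20347} \approx -1.8252$)
$19653 + A = 19653 - \frac{37137}{20347} = \frac{399842454}{20347}$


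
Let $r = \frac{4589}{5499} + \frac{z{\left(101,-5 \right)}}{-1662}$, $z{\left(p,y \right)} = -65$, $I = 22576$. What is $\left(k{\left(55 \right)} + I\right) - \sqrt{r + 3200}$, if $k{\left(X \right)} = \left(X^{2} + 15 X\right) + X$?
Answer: $26481 - \frac{\sqrt{19531081068826}}{78114} \approx 26424.0$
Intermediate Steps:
$k{\left(X \right)} = X^{2} + 16 X$
$r = \frac{204727}{234342}$ ($r = \frac{4589}{5499} - \frac{65}{-1662} = 4589 \cdot \frac{1}{5499} - - \frac{65}{1662} = \frac{353}{423} + \frac{65}{1662} = \frac{204727}{234342} \approx 0.87362$)
$\left(k{\left(55 \right)} + I\right) - \sqrt{r + 3200} = \left(55 \left(16 + 55\right) + 22576\right) - \sqrt{\frac{204727}{234342} + 3200} = \left(55 \cdot 71 + 22576\right) - \sqrt{\frac{750099127}{234342}} = \left(3905 + 22576\right) - \frac{\sqrt{19531081068826}}{78114} = 26481 - \frac{\sqrt{19531081068826}}{78114}$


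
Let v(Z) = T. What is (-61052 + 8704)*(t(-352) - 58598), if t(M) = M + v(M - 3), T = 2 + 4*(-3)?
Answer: 3086438080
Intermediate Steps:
T = -10 (T = 2 - 12 = -10)
v(Z) = -10
t(M) = -10 + M (t(M) = M - 10 = -10 + M)
(-61052 + 8704)*(t(-352) - 58598) = (-61052 + 8704)*((-10 - 352) - 58598) = -52348*(-362 - 58598) = -52348*(-58960) = 3086438080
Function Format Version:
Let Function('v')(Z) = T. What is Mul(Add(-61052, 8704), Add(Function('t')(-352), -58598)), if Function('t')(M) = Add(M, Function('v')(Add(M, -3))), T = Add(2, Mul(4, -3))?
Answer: 3086438080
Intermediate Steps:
T = -10 (T = Add(2, -12) = -10)
Function('v')(Z) = -10
Function('t')(M) = Add(-10, M) (Function('t')(M) = Add(M, -10) = Add(-10, M))
Mul(Add(-61052, 8704), Add(Function('t')(-352), -58598)) = Mul(Add(-61052, 8704), Add(Add(-10, -352), -58598)) = Mul(-52348, Add(-362, -58598)) = Mul(-52348, -58960) = 3086438080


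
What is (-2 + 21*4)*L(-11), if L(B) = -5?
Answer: -410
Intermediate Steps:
(-2 + 21*4)*L(-11) = (-2 + 21*4)*(-5) = (-2 + 84)*(-5) = 82*(-5) = -410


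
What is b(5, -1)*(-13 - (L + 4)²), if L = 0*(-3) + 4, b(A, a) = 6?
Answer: -462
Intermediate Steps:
L = 4 (L = 0 + 4 = 4)
b(5, -1)*(-13 - (L + 4)²) = 6*(-13 - (4 + 4)²) = 6*(-13 - 1*8²) = 6*(-13 - 1*64) = 6*(-13 - 64) = 6*(-77) = -462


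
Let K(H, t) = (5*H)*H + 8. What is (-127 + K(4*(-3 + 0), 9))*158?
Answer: 94958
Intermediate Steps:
K(H, t) = 8 + 5*H² (K(H, t) = 5*H² + 8 = 8 + 5*H²)
(-127 + K(4*(-3 + 0), 9))*158 = (-127 + (8 + 5*(4*(-3 + 0))²))*158 = (-127 + (8 + 5*(4*(-3))²))*158 = (-127 + (8 + 5*(-12)²))*158 = (-127 + (8 + 5*144))*158 = (-127 + (8 + 720))*158 = (-127 + 728)*158 = 601*158 = 94958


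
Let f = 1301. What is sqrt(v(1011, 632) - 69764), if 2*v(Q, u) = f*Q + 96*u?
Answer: sqrt(2472910)/2 ≈ 786.27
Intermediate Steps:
v(Q, u) = 48*u + 1301*Q/2 (v(Q, u) = (1301*Q + 96*u)/2 = (96*u + 1301*Q)/2 = 48*u + 1301*Q/2)
sqrt(v(1011, 632) - 69764) = sqrt((48*632 + (1301/2)*1011) - 69764) = sqrt((30336 + 1315311/2) - 69764) = sqrt(1375983/2 - 69764) = sqrt(1236455/2) = sqrt(2472910)/2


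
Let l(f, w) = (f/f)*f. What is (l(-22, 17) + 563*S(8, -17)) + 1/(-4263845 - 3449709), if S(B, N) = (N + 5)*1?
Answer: -52282469013/7713554 ≈ -6778.0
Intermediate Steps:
l(f, w) = f (l(f, w) = 1*f = f)
S(B, N) = 5 + N (S(B, N) = (5 + N)*1 = 5 + N)
(l(-22, 17) + 563*S(8, -17)) + 1/(-4263845 - 3449709) = (-22 + 563*(5 - 17)) + 1/(-4263845 - 3449709) = (-22 + 563*(-12)) + 1/(-7713554) = (-22 - 6756) - 1/7713554 = -6778 - 1/7713554 = -52282469013/7713554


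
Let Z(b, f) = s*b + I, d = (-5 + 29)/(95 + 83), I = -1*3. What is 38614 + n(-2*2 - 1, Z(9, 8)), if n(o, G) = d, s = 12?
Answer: 3436658/89 ≈ 38614.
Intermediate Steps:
I = -3
d = 12/89 (d = 24/178 = 24*(1/178) = 12/89 ≈ 0.13483)
Z(b, f) = -3 + 12*b (Z(b, f) = 12*b - 3 = -3 + 12*b)
n(o, G) = 12/89
38614 + n(-2*2 - 1, Z(9, 8)) = 38614 + 12/89 = 3436658/89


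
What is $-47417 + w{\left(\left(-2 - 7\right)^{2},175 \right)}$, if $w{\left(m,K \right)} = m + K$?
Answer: $-47161$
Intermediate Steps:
$w{\left(m,K \right)} = K + m$
$-47417 + w{\left(\left(-2 - 7\right)^{2},175 \right)} = -47417 + \left(175 + \left(-2 - 7\right)^{2}\right) = -47417 + \left(175 + \left(-9\right)^{2}\right) = -47417 + \left(175 + 81\right) = -47417 + 256 = -47161$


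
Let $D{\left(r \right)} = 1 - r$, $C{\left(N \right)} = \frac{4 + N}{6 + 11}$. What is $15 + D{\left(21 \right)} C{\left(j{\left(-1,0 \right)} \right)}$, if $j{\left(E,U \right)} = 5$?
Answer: $\frac{75}{17} \approx 4.4118$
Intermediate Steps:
$C{\left(N \right)} = \frac{4}{17} + \frac{N}{17}$ ($C{\left(N \right)} = \frac{4 + N}{17} = \left(4 + N\right) \frac{1}{17} = \frac{4}{17} + \frac{N}{17}$)
$15 + D{\left(21 \right)} C{\left(j{\left(-1,0 \right)} \right)} = 15 + \left(1 - 21\right) \left(\frac{4}{17} + \frac{1}{17} \cdot 5\right) = 15 + \left(1 - 21\right) \left(\frac{4}{17} + \frac{5}{17}\right) = 15 - \frac{180}{17} = \frac{75}{17}$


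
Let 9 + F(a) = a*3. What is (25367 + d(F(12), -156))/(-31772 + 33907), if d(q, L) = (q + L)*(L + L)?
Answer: 13123/427 ≈ 30.733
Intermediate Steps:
F(a) = -9 + 3*a (F(a) = -9 + a*3 = -9 + 3*a)
d(q, L) = 2*L*(L + q) (d(q, L) = (L + q)*(2*L) = 2*L*(L + q))
(25367 + d(F(12), -156))/(-31772 + 33907) = (25367 + 2*(-156)*(-156 + (-9 + 3*12)))/(-31772 + 33907) = (25367 + 2*(-156)*(-156 + (-9 + 36)))/2135 = (25367 + 2*(-156)*(-156 + 27))*(1/2135) = (25367 + 2*(-156)*(-129))*(1/2135) = (25367 + 40248)*(1/2135) = 65615*(1/2135) = 13123/427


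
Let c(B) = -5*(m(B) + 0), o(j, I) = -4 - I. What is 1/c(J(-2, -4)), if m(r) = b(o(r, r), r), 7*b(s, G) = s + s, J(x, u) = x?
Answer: 7/20 ≈ 0.35000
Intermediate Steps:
b(s, G) = 2*s/7 (b(s, G) = (s + s)/7 = (2*s)/7 = 2*s/7)
m(r) = -8/7 - 2*r/7 (m(r) = 2*(-4 - r)/7 = -8/7 - 2*r/7)
c(B) = 40/7 + 10*B/7 (c(B) = -5*((-8/7 - 2*B/7) + 0) = -5*(-8/7 - 2*B/7) = 40/7 + 10*B/7)
1/c(J(-2, -4)) = 1/(40/7 + (10/7)*(-2)) = 1/(40/7 - 20/7) = 1/(20/7) = 7/20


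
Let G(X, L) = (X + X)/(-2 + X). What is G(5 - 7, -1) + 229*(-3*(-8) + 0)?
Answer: 5497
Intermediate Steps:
G(X, L) = 2*X/(-2 + X) (G(X, L) = (2*X)/(-2 + X) = 2*X/(-2 + X))
G(5 - 7, -1) + 229*(-3*(-8) + 0) = 2*(5 - 7)/(-2 + (5 - 7)) + 229*(-3*(-8) + 0) = 2*(-2)/(-2 - 2) + 229*(24 + 0) = 2*(-2)/(-4) + 229*24 = 2*(-2)*(-¼) + 5496 = 1 + 5496 = 5497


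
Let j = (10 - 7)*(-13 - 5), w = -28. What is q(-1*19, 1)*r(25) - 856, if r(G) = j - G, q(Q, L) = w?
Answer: 1356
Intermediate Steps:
j = -54 (j = 3*(-18) = -54)
q(Q, L) = -28
r(G) = -54 - G
q(-1*19, 1)*r(25) - 856 = -28*(-54 - 1*25) - 856 = -28*(-54 - 25) - 856 = -28*(-79) - 856 = 2212 - 856 = 1356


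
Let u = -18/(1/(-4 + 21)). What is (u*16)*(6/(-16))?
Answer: 1836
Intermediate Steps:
u = -306 (u = -18/(1/17) = -18/1/17 = -18*17 = -306)
(u*16)*(6/(-16)) = (-306*16)*(6/(-16)) = -29376*(-1)/16 = -4896*(-3/8) = 1836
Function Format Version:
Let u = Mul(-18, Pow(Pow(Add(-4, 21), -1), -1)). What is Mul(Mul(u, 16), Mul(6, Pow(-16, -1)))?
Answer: 1836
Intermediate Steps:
u = -306 (u = Mul(-18, Pow(Pow(17, -1), -1)) = Mul(-18, Pow(Rational(1, 17), -1)) = Mul(-18, 17) = -306)
Mul(Mul(u, 16), Mul(6, Pow(-16, -1))) = Mul(Mul(-306, 16), Mul(6, Pow(-16, -1))) = Mul(-4896, Mul(6, Rational(-1, 16))) = Mul(-4896, Rational(-3, 8)) = 1836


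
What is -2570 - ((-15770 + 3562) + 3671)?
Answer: 5967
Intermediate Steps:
-2570 - ((-15770 + 3562) + 3671) = -2570 - (-12208 + 3671) = -2570 - 1*(-8537) = -2570 + 8537 = 5967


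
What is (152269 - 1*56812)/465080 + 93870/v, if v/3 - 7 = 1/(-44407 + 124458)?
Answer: 194163986017801/43435216440 ≈ 4470.2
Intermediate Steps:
v = 1681074/80051 (v = 21 + 3/(-44407 + 124458) = 21 + 3/80051 = 1681074/80051 ≈ 21.000)
(152269 - 1*56812)/465080 + 93870/v = (152269 - 1*56812)/465080 + 93870/(1681074/80051) = (152269 - 56812)*(1/465080) + 93870*(80051/1681074) = 95457*(1/465080) + 417465965/93393 = 95457/465080 + 417465965/93393 = 194163986017801/43435216440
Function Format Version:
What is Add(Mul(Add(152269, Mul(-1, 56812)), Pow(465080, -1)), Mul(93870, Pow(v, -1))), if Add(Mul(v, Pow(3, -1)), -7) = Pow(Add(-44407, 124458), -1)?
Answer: Rational(194163986017801, 43435216440) ≈ 4470.2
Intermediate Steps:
v = Rational(1681074, 80051) (v = Add(21, Mul(3, Pow(Add(-44407, 124458), -1))) = Add(21, Mul(3, Pow(80051, -1))) = Add(21, Mul(3, Rational(1, 80051))) = Add(21, Rational(3, 80051)) = Rational(1681074, 80051) ≈ 21.000)
Add(Mul(Add(152269, Mul(-1, 56812)), Pow(465080, -1)), Mul(93870, Pow(v, -1))) = Add(Mul(Add(152269, Mul(-1, 56812)), Pow(465080, -1)), Mul(93870, Pow(Rational(1681074, 80051), -1))) = Add(Mul(Add(152269, -56812), Rational(1, 465080)), Mul(93870, Rational(80051, 1681074))) = Add(Mul(95457, Rational(1, 465080)), Rational(417465965, 93393)) = Add(Rational(95457, 465080), Rational(417465965, 93393)) = Rational(194163986017801, 43435216440)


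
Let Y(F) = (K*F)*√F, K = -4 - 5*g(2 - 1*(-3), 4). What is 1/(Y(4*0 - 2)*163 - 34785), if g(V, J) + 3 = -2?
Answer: I/(3*(-11595*I + 2282*√2)) ≈ -2.6681e-5 + 7.4261e-6*I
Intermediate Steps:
g(V, J) = -5 (g(V, J) = -3 - 2 = -5)
K = 21 (K = -4 - 5*(-5) = -4 + 25 = 21)
Y(F) = 21*F^(3/2) (Y(F) = (21*F)*√F = 21*F^(3/2))
1/(Y(4*0 - 2)*163 - 34785) = 1/((21*(4*0 - 2)^(3/2))*163 - 34785) = 1/((21*(0 - 2)^(3/2))*163 - 34785) = 1/((21*(-2)^(3/2))*163 - 34785) = 1/((21*(-2*I*√2))*163 - 34785) = 1/(-42*I*√2*163 - 34785) = 1/(-6846*I*√2 - 34785) = 1/(-34785 - 6846*I*√2)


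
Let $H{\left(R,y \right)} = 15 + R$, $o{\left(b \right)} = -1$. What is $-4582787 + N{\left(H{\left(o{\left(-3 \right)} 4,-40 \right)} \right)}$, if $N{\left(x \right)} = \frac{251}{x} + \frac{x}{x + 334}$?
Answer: $- \frac{17391589949}{3795} \approx -4.5828 \cdot 10^{6}$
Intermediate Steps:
$N{\left(x \right)} = \frac{251}{x} + \frac{x}{334 + x}$
$-4582787 + N{\left(H{\left(o{\left(-3 \right)} 4,-40 \right)} \right)} = -4582787 + \frac{83834 + \left(15 - 4\right)^{2} + 251 \left(15 - 4\right)}{\left(15 - 4\right) \left(334 + \left(15 - 4\right)\right)} = -4582787 + \frac{83834 + 11^{2} + 251 \cdot 11}{11 \left(334 + 11\right)} = -4582787 + \frac{83834 + 121 + 2761}{11 \cdot 345} = -4582787 + \frac{1}{11} \cdot \frac{1}{345} \cdot 86716 = -4582787 + \frac{86716}{3795} = - \frac{17391589949}{3795}$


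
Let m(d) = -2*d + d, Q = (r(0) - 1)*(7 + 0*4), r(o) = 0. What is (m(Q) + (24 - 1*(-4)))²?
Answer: 1225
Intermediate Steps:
Q = -7 (Q = (0 - 1)*(7 + 0*4) = -(7 + 0) = -1*7 = -7)
m(d) = -d
(m(Q) + (24 - 1*(-4)))² = (-1*(-7) + (24 - 1*(-4)))² = (7 + (24 + 4))² = (7 + 28)² = 35² = 1225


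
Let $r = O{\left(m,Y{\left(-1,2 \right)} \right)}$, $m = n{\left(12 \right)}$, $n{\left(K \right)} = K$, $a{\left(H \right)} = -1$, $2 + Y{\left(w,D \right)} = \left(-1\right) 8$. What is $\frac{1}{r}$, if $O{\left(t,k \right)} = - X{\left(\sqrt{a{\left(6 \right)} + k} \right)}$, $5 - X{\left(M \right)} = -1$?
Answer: $- \frac{1}{6} \approx -0.16667$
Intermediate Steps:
$Y{\left(w,D \right)} = -10$ ($Y{\left(w,D \right)} = -2 - 8 = -10$)
$X{\left(M \right)} = 6$ ($X{\left(M \right)} = 5 - -1 = 5 + 1 = 6$)
$m = 12$
$O{\left(t,k \right)} = -6$ ($O{\left(t,k \right)} = \left(-1\right) 6 = -6$)
$r = -6$
$\frac{1}{r} = \frac{1}{-6} = - \frac{1}{6}$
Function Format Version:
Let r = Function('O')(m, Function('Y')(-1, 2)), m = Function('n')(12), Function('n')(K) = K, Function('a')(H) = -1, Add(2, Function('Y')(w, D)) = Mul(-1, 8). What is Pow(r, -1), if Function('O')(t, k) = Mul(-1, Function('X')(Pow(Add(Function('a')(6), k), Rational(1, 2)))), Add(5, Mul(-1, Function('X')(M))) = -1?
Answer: Rational(-1, 6) ≈ -0.16667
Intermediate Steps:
Function('Y')(w, D) = -10 (Function('Y')(w, D) = Add(-2, Mul(-1, 8)) = Add(-2, -8) = -10)
Function('X')(M) = 6 (Function('X')(M) = Add(5, Mul(-1, -1)) = Add(5, 1) = 6)
m = 12
Function('O')(t, k) = -6 (Function('O')(t, k) = Mul(-1, 6) = -6)
r = -6
Pow(r, -1) = Pow(-6, -1) = Rational(-1, 6)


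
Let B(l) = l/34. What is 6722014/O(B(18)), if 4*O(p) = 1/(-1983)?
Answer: -53319015048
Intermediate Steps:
B(l) = l/34 (B(l) = l*(1/34) = l/34)
O(p) = -1/7932 (O(p) = (1/4)/(-1983) = (1/4)*(-1/1983) = -1/7932)
6722014/O(B(18)) = 6722014/(-1/7932) = 6722014*(-7932) = -53319015048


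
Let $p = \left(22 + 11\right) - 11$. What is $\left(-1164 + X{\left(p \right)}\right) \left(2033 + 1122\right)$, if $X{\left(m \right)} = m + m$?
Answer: $-3533600$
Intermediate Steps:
$p = 22$ ($p = 33 - 11 = 22$)
$X{\left(m \right)} = 2 m$
$\left(-1164 + X{\left(p \right)}\right) \left(2033 + 1122\right) = \left(-1164 + 2 \cdot 22\right) \left(2033 + 1122\right) = \left(-1164 + 44\right) 3155 = \left(-1120\right) 3155 = -3533600$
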